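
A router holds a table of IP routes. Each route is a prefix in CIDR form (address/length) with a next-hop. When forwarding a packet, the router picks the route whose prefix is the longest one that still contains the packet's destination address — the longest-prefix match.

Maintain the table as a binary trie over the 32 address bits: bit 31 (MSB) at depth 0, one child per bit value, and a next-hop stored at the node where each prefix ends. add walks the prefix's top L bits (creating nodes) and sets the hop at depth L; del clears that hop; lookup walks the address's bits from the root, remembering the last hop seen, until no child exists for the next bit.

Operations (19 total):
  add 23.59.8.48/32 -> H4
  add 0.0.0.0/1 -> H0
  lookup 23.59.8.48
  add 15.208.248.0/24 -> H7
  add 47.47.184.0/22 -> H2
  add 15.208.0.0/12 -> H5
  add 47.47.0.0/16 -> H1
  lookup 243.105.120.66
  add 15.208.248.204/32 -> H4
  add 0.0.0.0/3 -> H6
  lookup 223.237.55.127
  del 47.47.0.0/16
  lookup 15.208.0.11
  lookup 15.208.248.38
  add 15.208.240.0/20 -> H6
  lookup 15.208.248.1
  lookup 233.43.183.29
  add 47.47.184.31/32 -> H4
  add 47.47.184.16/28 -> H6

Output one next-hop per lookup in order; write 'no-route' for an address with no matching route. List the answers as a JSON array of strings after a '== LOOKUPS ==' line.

Process each operation:
  + 23.59.8.48/32 (H4) depth=32
  + 0.0.0.0/1 (H0) depth=1
  Q 23.59.8.48: descend 00010111001110110000100000110000 ; hops seen [H0,H4] ; pick H4
  + 15.208.248.0/24 (H7) depth=24
  + 47.47.184.0/22 (H2) depth=22
  + 15.208.0.0/12 (H5) depth=12
  + 47.47.0.0/16 (H1) depth=16
  Q 243.105.120.66: descend ε ; hops seen [∅] ; pick no-route
  + 15.208.248.204/32 (H4) depth=32
  + 0.0.0.0/3 (H6) depth=3
  Q 223.237.55.127: descend ε ; hops seen [∅] ; pick no-route
  del 47.47.0.0/16 (clear depth 16)
  Q 15.208.0.11: descend 0000111111010000 ; hops seen [H0,H6,H5] ; pick H5
  Q 15.208.248.38: descend 000011111101000011111000 ; hops seen [H0,H6,H5,H7] ; pick H7
  + 15.208.240.0/20 (H6) depth=20
  Q 15.208.248.1: descend 000011111101000011111000 ; hops seen [H0,H6,H5,H6,H7] ; pick H7
  Q 233.43.183.29: descend ε ; hops seen [∅] ; pick no-route
  + 47.47.184.31/32 (H4) depth=32
  + 47.47.184.16/28 (H6) depth=28

== LOOKUPS ==
["H4","no-route","no-route","H5","H7","H7","no-route"]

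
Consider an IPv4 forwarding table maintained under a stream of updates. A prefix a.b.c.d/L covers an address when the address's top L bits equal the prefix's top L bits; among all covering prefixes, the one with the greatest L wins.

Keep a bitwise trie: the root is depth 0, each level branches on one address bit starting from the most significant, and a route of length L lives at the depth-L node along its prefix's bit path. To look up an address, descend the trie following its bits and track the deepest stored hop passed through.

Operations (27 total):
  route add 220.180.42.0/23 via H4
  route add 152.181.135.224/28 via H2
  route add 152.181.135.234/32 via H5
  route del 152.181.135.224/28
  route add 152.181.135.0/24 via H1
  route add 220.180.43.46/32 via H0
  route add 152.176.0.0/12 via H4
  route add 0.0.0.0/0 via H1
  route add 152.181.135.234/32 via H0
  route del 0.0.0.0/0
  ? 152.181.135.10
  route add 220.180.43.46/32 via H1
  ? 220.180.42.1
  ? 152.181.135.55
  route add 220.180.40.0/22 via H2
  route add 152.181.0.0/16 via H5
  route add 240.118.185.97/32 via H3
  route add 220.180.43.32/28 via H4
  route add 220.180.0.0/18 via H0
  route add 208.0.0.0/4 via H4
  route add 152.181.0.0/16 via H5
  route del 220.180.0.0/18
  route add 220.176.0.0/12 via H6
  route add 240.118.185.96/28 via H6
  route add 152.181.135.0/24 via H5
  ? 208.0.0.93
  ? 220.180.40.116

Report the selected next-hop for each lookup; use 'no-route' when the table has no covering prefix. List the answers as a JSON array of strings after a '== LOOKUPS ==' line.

Process each operation:
  add 220.180.42.0/23 -> H4 at depth 23
  add 152.181.135.224/28 -> H2 at depth 28
  add 152.181.135.234/32 -> H5 at depth 32
  - 152.181.135.224/28 clear@28
  add 152.181.135.0/24 -> H1 at depth 24
  add 220.180.43.46/32 -> H0 at depth 32
  add 152.176.0.0/12 -> H4 at depth 12
  add 0.0.0.0/0 -> H1 at depth 0
  add 152.181.135.234/32 -> H0 at depth 32
  - 0.0.0.0/0 clear@0
  ? 152.181.135.10  path d0:-→d1:-→d2:-→d3:-→d4:-→d5:-→d6:-→d7:-→d8:-→d9:-→d10:-→d11:-→d12:H4→d13:-→d14:-→d15:-→d16:-→d17:-→d18:-→d19:-→d20:-→d21:-→d22:-→d23:-→d24:H1  best=H1
  add 220.180.43.46/32 -> H1 at depth 32
  ? 220.180.42.1  path d0:-→d1:-→d2:-→d3:-→d4:-→d5:-→d6:-→d7:-→d8:-→d9:-→d10:-→d11:-→d12:-→d13:-→d14:-→d15:-→d16:-→d17:-→d18:-→d19:-→d20:-→d21:-→d22:-→d23:H4  best=H4
  ? 152.181.135.55  path d0:-→d1:-→d2:-→d3:-→d4:-→d5:-→d6:-→d7:-→d8:-→d9:-→d10:-→d11:-→d12:H4→d13:-→d14:-→d15:-→d16:-→d17:-→d18:-→d19:-→d20:-→d21:-→d22:-→d23:-→d24:H1  best=H1
  add 220.180.40.0/22 -> H2 at depth 22
  add 152.181.0.0/16 -> H5 at depth 16
  add 240.118.185.97/32 -> H3 at depth 32
  add 220.180.43.32/28 -> H4 at depth 28
  add 220.180.0.0/18 -> H0 at depth 18
  add 208.0.0.0/4 -> H4 at depth 4
  add 152.181.0.0/16 -> H5 at depth 16
  - 220.180.0.0/18 clear@18
  add 220.176.0.0/12 -> H6 at depth 12
  add 240.118.185.96/28 -> H6 at depth 28
  add 152.181.135.0/24 -> H5 at depth 24
  ? 208.0.0.93  path d0:-→d1:-→d2:-→d3:-→d4:H4  best=H4
  ? 220.180.40.116  path d0:-→d1:-→d2:-→d3:-→d4:H4→d5:-→d6:-→d7:-→d8:-→d9:-→d10:-→d11:-→d12:H6→d13:-→d14:-→d15:-→d16:-→d17:-→d18:-→d19:-→d20:-→d21:-→d22:H2  best=H2

== LOOKUPS ==
["H1","H4","H1","H4","H2"]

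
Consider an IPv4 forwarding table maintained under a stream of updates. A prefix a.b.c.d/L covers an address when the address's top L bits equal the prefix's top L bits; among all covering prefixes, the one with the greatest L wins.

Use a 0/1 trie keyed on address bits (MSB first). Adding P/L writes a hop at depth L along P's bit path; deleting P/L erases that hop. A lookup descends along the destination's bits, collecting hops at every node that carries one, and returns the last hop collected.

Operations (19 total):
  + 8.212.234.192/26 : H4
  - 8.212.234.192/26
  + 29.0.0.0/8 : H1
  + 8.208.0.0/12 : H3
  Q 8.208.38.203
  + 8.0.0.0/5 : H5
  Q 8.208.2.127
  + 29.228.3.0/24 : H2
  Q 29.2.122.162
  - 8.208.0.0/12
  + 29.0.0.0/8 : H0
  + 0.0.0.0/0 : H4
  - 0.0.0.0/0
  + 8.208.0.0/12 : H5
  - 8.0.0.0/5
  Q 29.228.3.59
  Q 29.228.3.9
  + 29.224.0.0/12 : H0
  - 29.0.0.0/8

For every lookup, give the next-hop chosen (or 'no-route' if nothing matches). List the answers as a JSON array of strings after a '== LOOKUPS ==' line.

Apply in order:
  add 8.212.234.192/26 -> H4 at depth 26
  del 8.212.234.192/26 (clear depth 26)
  add 29.0.0.0/8 -> H1 at depth 8
  add 8.208.0.0/12 -> H3 at depth 12
  Q 8.208.38.203: descend 0000100011010 ; hops seen [H3] ; pick H3
  add 8.0.0.0/5 -> H5 at depth 5
  Q 8.208.2.127: descend 0000100011010 ; hops seen [H5,H3] ; pick H3
  add 29.228.3.0/24 -> H2 at depth 24
  Q 29.2.122.162: descend 00011101 ; hops seen [H1] ; pick H1
  del 8.208.0.0/12 (clear depth 12)
  add 29.0.0.0/8 -> H0 at depth 8
  add 0.0.0.0/0 -> H4 at depth 0
  del 0.0.0.0/0 (clear depth 0)
  add 8.208.0.0/12 -> H5 at depth 12
  del 8.0.0.0/5 (clear depth 5)
  Q 29.228.3.59: descend 000111011110010000000011 ; hops seen [H0,H2] ; pick H2
  Q 29.228.3.9: descend 000111011110010000000011 ; hops seen [H0,H2] ; pick H2
  add 29.224.0.0/12 -> H0 at depth 12
  del 29.0.0.0/8 (clear depth 8)

== LOOKUPS ==
["H3","H3","H1","H2","H2"]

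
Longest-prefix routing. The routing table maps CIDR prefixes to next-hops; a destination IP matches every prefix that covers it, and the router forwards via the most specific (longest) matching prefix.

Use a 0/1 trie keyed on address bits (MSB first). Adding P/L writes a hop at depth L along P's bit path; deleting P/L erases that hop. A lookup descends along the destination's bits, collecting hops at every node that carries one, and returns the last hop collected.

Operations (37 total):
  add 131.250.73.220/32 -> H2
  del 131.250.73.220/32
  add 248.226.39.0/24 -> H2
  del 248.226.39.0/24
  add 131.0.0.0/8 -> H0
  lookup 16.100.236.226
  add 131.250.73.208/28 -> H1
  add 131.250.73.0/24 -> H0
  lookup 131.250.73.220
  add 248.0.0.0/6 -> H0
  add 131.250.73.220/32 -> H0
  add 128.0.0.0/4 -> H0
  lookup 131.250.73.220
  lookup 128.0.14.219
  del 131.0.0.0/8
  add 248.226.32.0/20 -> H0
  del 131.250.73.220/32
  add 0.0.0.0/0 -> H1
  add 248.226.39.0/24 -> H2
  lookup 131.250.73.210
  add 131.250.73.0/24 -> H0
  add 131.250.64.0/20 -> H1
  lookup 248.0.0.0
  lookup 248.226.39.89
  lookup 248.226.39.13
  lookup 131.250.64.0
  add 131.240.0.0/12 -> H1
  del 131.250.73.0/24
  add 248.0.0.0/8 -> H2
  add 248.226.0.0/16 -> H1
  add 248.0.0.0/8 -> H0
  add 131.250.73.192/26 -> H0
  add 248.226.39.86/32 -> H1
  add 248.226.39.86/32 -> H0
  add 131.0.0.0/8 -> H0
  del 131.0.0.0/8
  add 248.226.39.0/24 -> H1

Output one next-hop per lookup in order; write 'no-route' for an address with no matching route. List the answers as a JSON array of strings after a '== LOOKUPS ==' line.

Trace:
  add 131.250.73.220/32 -> H2 at depth 32
  del 131.250.73.220/32 (clear depth 32)
  add 248.226.39.0/24 -> H2 at depth 24
  del 248.226.39.0/24 (clear depth 24)
  add 131.0.0.0/8 -> H0 at depth 8
  lookup 16.100.236.226: bits ε walk d0:- -> no-route
  add 131.250.73.208/28 -> H1 at depth 28
  add 131.250.73.0/24 -> H0 at depth 24
  lookup 131.250.73.220: bits 10000011111110100100100111011100 walk d0:-→d1:-→d2:-→d3:-→d4:-→d5:-→d6:-→d7:-→d8:H0→d9:-→d10:-→d11:-→d12:-→d13:-→d14:-→d15:-→d16:-→d17:-→d18:-→d19:-→d20:-→d21:-→d22:-→d23:-→d24:H0→d25:-→d26:-→d27:-→d28:H1→d29:-→d30:-→d31:-→d32:- -> H1
  add 248.0.0.0/6 -> H0 at depth 6
  add 131.250.73.220/32 -> H0 at depth 32
  add 128.0.0.0/4 -> H0 at depth 4
  lookup 131.250.73.220: bits 10000011111110100100100111011100 walk d0:-→d1:-→d2:-→d3:-→d4:H0→d5:-→d6:-→d7:-→d8:H0→d9:-→d10:-→d11:-→d12:-→d13:-→d14:-→d15:-→d16:-→d17:-→d18:-→d19:-→d20:-→d21:-→d22:-→d23:-→d24:H0→d25:-→d26:-→d27:-→d28:H1→d29:-→d30:-→d31:-→d32:H0 -> H0
  lookup 128.0.14.219: bits 100000 walk d0:-→d1:-→d2:-→d3:-→d4:H0→d5:-→d6:- -> H0
  del 131.0.0.0/8 (clear depth 8)
  add 248.226.32.0/20 -> H0 at depth 20
  del 131.250.73.220/32 (clear depth 32)
  add 0.0.0.0/0 -> H1 at depth 0
  add 248.226.39.0/24 -> H2 at depth 24
  lookup 131.250.73.210: bits 1000001111111010010010011101 walk d0:H1→d1:-→d2:-→d3:-→d4:H0→d5:-→d6:-→d7:-→d8:-→d9:-→d10:-→d11:-→d12:-→d13:-→d14:-→d15:-→d16:-→d17:-→d18:-→d19:-→d20:-→d21:-→d22:-→d23:-→d24:H0→d25:-→d26:-→d27:-→d28:H1 -> H1
  add 131.250.73.0/24 -> H0 at depth 24
  add 131.250.64.0/20 -> H1 at depth 20
  lookup 248.0.0.0: bits 11111000 walk d0:H1→d1:-→d2:-→d3:-→d4:-→d5:-→d6:H0→d7:-→d8:- -> H0
  lookup 248.226.39.89: bits 111110001110001000100111 walk d0:H1→d1:-→d2:-→d3:-→d4:-→d5:-→d6:H0→d7:-→d8:-→d9:-→d10:-→d11:-→d12:-→d13:-→d14:-→d15:-→d16:-→d17:-→d18:-→d19:-→d20:H0→d21:-→d22:-→d23:-→d24:H2 -> H2
  lookup 248.226.39.13: bits 111110001110001000100111 walk d0:H1→d1:-→d2:-→d3:-→d4:-→d5:-→d6:H0→d7:-→d8:-→d9:-→d10:-→d11:-→d12:-→d13:-→d14:-→d15:-→d16:-→d17:-→d18:-→d19:-→d20:H0→d21:-→d22:-→d23:-→d24:H2 -> H2
  lookup 131.250.64.0: bits 10000011111110100100 walk d0:H1→d1:-→d2:-→d3:-→d4:H0→d5:-→d6:-→d7:-→d8:-→d9:-→d10:-→d11:-→d12:-→d13:-→d14:-→d15:-→d16:-→d17:-→d18:-→d19:-→d20:H1 -> H1
  add 131.240.0.0/12 -> H1 at depth 12
  del 131.250.73.0/24 (clear depth 24)
  add 248.0.0.0/8 -> H2 at depth 8
  add 248.226.0.0/16 -> H1 at depth 16
  add 248.0.0.0/8 -> H0 at depth 8
  add 131.250.73.192/26 -> H0 at depth 26
  add 248.226.39.86/32 -> H1 at depth 32
  add 248.226.39.86/32 -> H0 at depth 32
  add 131.0.0.0/8 -> H0 at depth 8
  del 131.0.0.0/8 (clear depth 8)
  add 248.226.39.0/24 -> H1 at depth 24

== LOOKUPS ==
["no-route","H1","H0","H0","H1","H0","H2","H2","H1"]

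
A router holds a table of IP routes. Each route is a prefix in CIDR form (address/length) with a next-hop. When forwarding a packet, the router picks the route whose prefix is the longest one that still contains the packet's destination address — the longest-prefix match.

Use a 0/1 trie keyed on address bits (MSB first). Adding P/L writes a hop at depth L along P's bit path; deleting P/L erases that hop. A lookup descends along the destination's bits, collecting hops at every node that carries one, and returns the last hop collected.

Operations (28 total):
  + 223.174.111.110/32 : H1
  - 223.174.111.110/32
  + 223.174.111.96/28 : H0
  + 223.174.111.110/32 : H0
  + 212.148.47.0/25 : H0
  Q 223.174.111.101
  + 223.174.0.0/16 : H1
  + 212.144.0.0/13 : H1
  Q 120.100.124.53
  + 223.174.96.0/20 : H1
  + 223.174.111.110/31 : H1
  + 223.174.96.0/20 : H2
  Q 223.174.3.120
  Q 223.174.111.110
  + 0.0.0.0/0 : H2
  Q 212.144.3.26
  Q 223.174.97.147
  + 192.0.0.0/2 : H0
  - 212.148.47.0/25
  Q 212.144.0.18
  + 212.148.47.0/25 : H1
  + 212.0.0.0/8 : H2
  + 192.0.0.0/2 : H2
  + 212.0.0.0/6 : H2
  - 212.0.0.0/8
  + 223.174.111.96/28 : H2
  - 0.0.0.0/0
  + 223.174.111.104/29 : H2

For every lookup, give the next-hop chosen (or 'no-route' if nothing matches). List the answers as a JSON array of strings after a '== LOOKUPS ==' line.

Apply in order:
  + 223.174.111.110/32 (H1) depth=32
  del 223.174.111.110/32 (clear depth 32)
  + 223.174.111.96/28 (H0) depth=28
  + 223.174.111.110/32 (H0) depth=32
  + 212.148.47.0/25 (H0) depth=25
  Q 223.174.111.101: descend 1101111110101110011011110110 ; hops seen [H0] ; pick H0
  + 223.174.0.0/16 (H1) depth=16
  + 212.144.0.0/13 (H1) depth=13
  Q 120.100.124.53: descend ε ; hops seen [∅] ; pick no-route
  + 223.174.96.0/20 (H1) depth=20
  + 223.174.111.110/31 (H1) depth=31
  + 223.174.96.0/20 (H2) depth=20
  Q 223.174.3.120: descend 11011111101011100 ; hops seen [H1] ; pick H1
  Q 223.174.111.110: descend 11011111101011100110111101101110 ; hops seen [H1,H2,H0,H1,H0] ; pick H0
  + 0.0.0.0/0 (H2) depth=0
  Q 212.144.3.26: descend 1101010010010 ; hops seen [H2,H1] ; pick H1
  Q 223.174.97.147: descend 11011111101011100110 ; hops seen [H2,H1,H2] ; pick H2
  + 192.0.0.0/2 (H0) depth=2
  del 212.148.47.0/25 (clear depth 25)
  Q 212.144.0.18: descend 1101010010010 ; hops seen [H2,H0,H1] ; pick H1
  + 212.148.47.0/25 (H1) depth=25
  + 212.0.0.0/8 (H2) depth=8
  + 192.0.0.0/2 (H2) depth=2
  + 212.0.0.0/6 (H2) depth=6
  del 212.0.0.0/8 (clear depth 8)
  + 223.174.111.96/28 (H2) depth=28
  del 0.0.0.0/0 (clear depth 0)
  + 223.174.111.104/29 (H2) depth=29

== LOOKUPS ==
["H0","no-route","H1","H0","H1","H2","H1"]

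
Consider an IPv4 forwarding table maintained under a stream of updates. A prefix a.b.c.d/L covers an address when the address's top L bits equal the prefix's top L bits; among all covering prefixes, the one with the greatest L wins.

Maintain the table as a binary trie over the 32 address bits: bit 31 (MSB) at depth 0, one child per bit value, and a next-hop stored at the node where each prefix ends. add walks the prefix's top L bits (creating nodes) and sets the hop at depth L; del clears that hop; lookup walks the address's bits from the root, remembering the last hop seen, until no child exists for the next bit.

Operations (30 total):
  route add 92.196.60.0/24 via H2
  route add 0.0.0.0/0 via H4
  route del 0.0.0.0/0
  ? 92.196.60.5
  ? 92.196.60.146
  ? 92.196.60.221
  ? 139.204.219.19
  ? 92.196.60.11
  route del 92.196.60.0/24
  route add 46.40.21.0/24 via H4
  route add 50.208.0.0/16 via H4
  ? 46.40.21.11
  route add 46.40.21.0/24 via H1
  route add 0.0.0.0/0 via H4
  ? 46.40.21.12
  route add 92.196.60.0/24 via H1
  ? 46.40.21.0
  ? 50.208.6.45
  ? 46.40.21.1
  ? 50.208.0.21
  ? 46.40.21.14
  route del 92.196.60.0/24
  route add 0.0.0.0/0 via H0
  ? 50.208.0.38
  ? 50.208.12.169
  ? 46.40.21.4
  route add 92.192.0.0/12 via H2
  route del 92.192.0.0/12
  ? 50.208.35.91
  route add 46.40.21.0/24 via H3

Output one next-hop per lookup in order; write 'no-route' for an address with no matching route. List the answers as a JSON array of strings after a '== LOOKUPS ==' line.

Process each operation:
  add 92.196.60.0/24 -> H2 at depth 24
  add 0.0.0.0/0 -> H4 at depth 0
  del 0.0.0.0/0 (clear depth 0)
  Q 92.196.60.5: descend 010111001100010000111100 ; hops seen [H2] ; pick H2
  Q 92.196.60.146: descend 010111001100010000111100 ; hops seen [H2] ; pick H2
  Q 92.196.60.221: descend 010111001100010000111100 ; hops seen [H2] ; pick H2
  Q 139.204.219.19: descend ε ; hops seen [∅] ; pick no-route
  Q 92.196.60.11: descend 010111001100010000111100 ; hops seen [H2] ; pick H2
  del 92.196.60.0/24 (clear depth 24)
  add 46.40.21.0/24 -> H4 at depth 24
  add 50.208.0.0/16 -> H4 at depth 16
  Q 46.40.21.11: descend 001011100010100000010101 ; hops seen [H4] ; pick H4
  add 46.40.21.0/24 -> H1 at depth 24
  add 0.0.0.0/0 -> H4 at depth 0
  Q 46.40.21.12: descend 001011100010100000010101 ; hops seen [H4,H1] ; pick H1
  add 92.196.60.0/24 -> H1 at depth 24
  Q 46.40.21.0: descend 001011100010100000010101 ; hops seen [H4,H1] ; pick H1
  Q 50.208.6.45: descend 0011001011010000 ; hops seen [H4,H4] ; pick H4
  Q 46.40.21.1: descend 001011100010100000010101 ; hops seen [H4,H1] ; pick H1
  Q 50.208.0.21: descend 0011001011010000 ; hops seen [H4,H4] ; pick H4
  Q 46.40.21.14: descend 001011100010100000010101 ; hops seen [H4,H1] ; pick H1
  del 92.196.60.0/24 (clear depth 24)
  add 0.0.0.0/0 -> H0 at depth 0
  Q 50.208.0.38: descend 0011001011010000 ; hops seen [H0,H4] ; pick H4
  Q 50.208.12.169: descend 0011001011010000 ; hops seen [H0,H4] ; pick H4
  Q 46.40.21.4: descend 001011100010100000010101 ; hops seen [H0,H1] ; pick H1
  add 92.192.0.0/12 -> H2 at depth 12
  del 92.192.0.0/12 (clear depth 12)
  Q 50.208.35.91: descend 0011001011010000 ; hops seen [H0,H4] ; pick H4
  add 46.40.21.0/24 -> H3 at depth 24

== LOOKUPS ==
["H2","H2","H2","no-route","H2","H4","H1","H1","H4","H1","H4","H1","H4","H4","H1","H4"]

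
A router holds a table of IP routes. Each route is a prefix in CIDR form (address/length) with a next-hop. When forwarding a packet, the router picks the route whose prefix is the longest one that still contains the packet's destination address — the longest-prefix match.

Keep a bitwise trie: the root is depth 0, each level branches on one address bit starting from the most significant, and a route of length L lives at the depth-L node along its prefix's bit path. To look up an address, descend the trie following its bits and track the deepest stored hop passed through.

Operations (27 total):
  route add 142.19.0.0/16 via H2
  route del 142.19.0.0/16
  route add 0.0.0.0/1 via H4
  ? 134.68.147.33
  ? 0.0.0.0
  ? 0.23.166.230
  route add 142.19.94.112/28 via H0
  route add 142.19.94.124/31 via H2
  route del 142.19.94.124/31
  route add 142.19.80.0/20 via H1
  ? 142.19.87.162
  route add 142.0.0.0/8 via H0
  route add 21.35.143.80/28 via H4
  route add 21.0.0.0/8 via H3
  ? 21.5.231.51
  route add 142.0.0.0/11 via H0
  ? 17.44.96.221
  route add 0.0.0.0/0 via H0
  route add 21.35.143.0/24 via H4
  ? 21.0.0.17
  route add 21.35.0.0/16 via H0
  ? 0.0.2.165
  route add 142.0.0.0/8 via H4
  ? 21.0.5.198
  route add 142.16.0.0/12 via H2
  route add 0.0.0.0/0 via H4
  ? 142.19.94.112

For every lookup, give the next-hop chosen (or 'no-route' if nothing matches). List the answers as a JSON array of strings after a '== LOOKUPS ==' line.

Trace:
  + 142.19.0.0/16 (H2) depth=16
  del 142.19.0.0/16 (clear depth 16)
  + 0.0.0.0/1 (H4) depth=1
  lookup 134.68.147.33: bits 1000 walk d0:-→d1:-→d2:-→d3:-→d4:- -> no-route
  lookup 0.0.0.0: bits 0 walk d0:-→d1:H4 -> H4
  lookup 0.23.166.230: bits 0 walk d0:-→d1:H4 -> H4
  + 142.19.94.112/28 (H0) depth=28
  + 142.19.94.124/31 (H2) depth=31
  del 142.19.94.124/31 (clear depth 31)
  + 142.19.80.0/20 (H1) depth=20
  lookup 142.19.87.162: bits 10001110000100110101 walk d0:-→d1:-→d2:-→d3:-→d4:-→d5:-→d6:-→d7:-→d8:-→d9:-→d10:-→d11:-→d12:-→d13:-→d14:-→d15:-→d16:-→d17:-→d18:-→d19:-→d20:H1 -> H1
  + 142.0.0.0/8 (H0) depth=8
  + 21.35.143.80/28 (H4) depth=28
  + 21.0.0.0/8 (H3) depth=8
  lookup 21.5.231.51: bits 0001010100 walk d0:-→d1:H4→d2:-→d3:-→d4:-→d5:-→d6:-→d7:-→d8:H3→d9:-→d10:- -> H3
  + 142.0.0.0/11 (H0) depth=11
  lookup 17.44.96.221: bits 00010 walk d0:-→d1:H4→d2:-→d3:-→d4:-→d5:- -> H4
  + 0.0.0.0/0 (H0) depth=0
  + 21.35.143.0/24 (H4) depth=24
  lookup 21.0.0.17: bits 0001010100 walk d0:H0→d1:H4→d2:-→d3:-→d4:-→d5:-→d6:-→d7:-→d8:H3→d9:-→d10:- -> H3
  + 21.35.0.0/16 (H0) depth=16
  lookup 0.0.2.165: bits 000 walk d0:H0→d1:H4→d2:-→d3:- -> H4
  + 142.0.0.0/8 (H4) depth=8
  lookup 21.0.5.198: bits 0001010100 walk d0:H0→d1:H4→d2:-→d3:-→d4:-→d5:-→d6:-→d7:-→d8:H3→d9:-→d10:- -> H3
  + 142.16.0.0/12 (H2) depth=12
  + 0.0.0.0/0 (H4) depth=0
  lookup 142.19.94.112: bits 1000111000010011010111100111 walk d0:H4→d1:-→d2:-→d3:-→d4:-→d5:-→d6:-→d7:-→d8:H4→d9:-→d10:-→d11:H0→d12:H2→d13:-→d14:-→d15:-→d16:-→d17:-→d18:-→d19:-→d20:H1→d21:-→d22:-→d23:-→d24:-→d25:-→d26:-→d27:-→d28:H0 -> H0

== LOOKUPS ==
["no-route","H4","H4","H1","H3","H4","H3","H4","H3","H0"]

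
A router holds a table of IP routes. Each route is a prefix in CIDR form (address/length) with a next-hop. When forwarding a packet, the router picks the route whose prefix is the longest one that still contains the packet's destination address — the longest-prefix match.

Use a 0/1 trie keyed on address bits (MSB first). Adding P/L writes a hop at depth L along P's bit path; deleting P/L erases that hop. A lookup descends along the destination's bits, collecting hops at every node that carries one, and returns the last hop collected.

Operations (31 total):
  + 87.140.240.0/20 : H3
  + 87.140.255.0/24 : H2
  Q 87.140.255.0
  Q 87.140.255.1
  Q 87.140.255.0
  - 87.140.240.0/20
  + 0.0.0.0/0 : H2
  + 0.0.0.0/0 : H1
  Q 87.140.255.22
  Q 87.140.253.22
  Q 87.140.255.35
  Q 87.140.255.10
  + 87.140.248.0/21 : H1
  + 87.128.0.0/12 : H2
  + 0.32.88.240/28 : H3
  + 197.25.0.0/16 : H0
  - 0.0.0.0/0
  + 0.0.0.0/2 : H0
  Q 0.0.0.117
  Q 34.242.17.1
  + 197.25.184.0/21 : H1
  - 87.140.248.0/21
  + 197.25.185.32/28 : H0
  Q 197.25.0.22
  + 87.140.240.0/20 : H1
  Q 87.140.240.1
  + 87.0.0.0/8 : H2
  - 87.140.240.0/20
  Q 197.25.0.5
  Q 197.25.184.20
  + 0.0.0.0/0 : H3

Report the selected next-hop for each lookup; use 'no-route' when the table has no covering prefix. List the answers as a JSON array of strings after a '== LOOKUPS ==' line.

Apply in order:
  add 87.140.240.0/20 -> H3 at depth 20
  add 87.140.255.0/24 -> H2 at depth 24
  lookup 87.140.255.0: bits 010101111000110011111111 walk d0:-→d1:-→d2:-→d3:-→d4:-→d5:-→d6:-→d7:-→d8:-→d9:-→d10:-→d11:-→d12:-→d13:-→d14:-→d15:-→d16:-→d17:-→d18:-→d19:-→d20:H3→d21:-→d22:-→d23:-→d24:H2 -> H2
  lookup 87.140.255.1: bits 010101111000110011111111 walk d0:-→d1:-→d2:-→d3:-→d4:-→d5:-→d6:-→d7:-→d8:-→d9:-→d10:-→d11:-→d12:-→d13:-→d14:-→d15:-→d16:-→d17:-→d18:-→d19:-→d20:H3→d21:-→d22:-→d23:-→d24:H2 -> H2
  lookup 87.140.255.0: bits 010101111000110011111111 walk d0:-→d1:-→d2:-→d3:-→d4:-→d5:-→d6:-→d7:-→d8:-→d9:-→d10:-→d11:-→d12:-→d13:-→d14:-→d15:-→d16:-→d17:-→d18:-→d19:-→d20:H3→d21:-→d22:-→d23:-→d24:H2 -> H2
  del 87.140.240.0/20 (clear depth 20)
  add 0.0.0.0/0 -> H2 at depth 0
  add 0.0.0.0/0 -> H1 at depth 0
  lookup 87.140.255.22: bits 010101111000110011111111 walk d0:H1→d1:-→d2:-→d3:-→d4:-→d5:-→d6:-→d7:-→d8:-→d9:-→d10:-→d11:-→d12:-→d13:-→d14:-→d15:-→d16:-→d17:-→d18:-→d19:-→d20:-→d21:-→d22:-→d23:-→d24:H2 -> H2
  lookup 87.140.253.22: bits 0101011110001100111111 walk d0:H1→d1:-→d2:-→d3:-→d4:-→d5:-→d6:-→d7:-→d8:-→d9:-→d10:-→d11:-→d12:-→d13:-→d14:-→d15:-→d16:-→d17:-→d18:-→d19:-→d20:-→d21:-→d22:- -> H1
  lookup 87.140.255.35: bits 010101111000110011111111 walk d0:H1→d1:-→d2:-→d3:-→d4:-→d5:-→d6:-→d7:-→d8:-→d9:-→d10:-→d11:-→d12:-→d13:-→d14:-→d15:-→d16:-→d17:-→d18:-→d19:-→d20:-→d21:-→d22:-→d23:-→d24:H2 -> H2
  lookup 87.140.255.10: bits 010101111000110011111111 walk d0:H1→d1:-→d2:-→d3:-→d4:-→d5:-→d6:-→d7:-→d8:-→d9:-→d10:-→d11:-→d12:-→d13:-→d14:-→d15:-→d16:-→d17:-→d18:-→d19:-→d20:-→d21:-→d22:-→d23:-→d24:H2 -> H2
  add 87.140.248.0/21 -> H1 at depth 21
  add 87.128.0.0/12 -> H2 at depth 12
  add 0.32.88.240/28 -> H3 at depth 28
  add 197.25.0.0/16 -> H0 at depth 16
  del 0.0.0.0/0 (clear depth 0)
  add 0.0.0.0/2 -> H0 at depth 2
  lookup 0.0.0.117: bits 0000000000 walk d0:-→d1:-→d2:H0→d3:-→d4:-→d5:-→d6:-→d7:-→d8:-→d9:-→d10:- -> H0
  lookup 34.242.17.1: bits 00 walk d0:-→d1:-→d2:H0 -> H0
  add 197.25.184.0/21 -> H1 at depth 21
  del 87.140.248.0/21 (clear depth 21)
  add 197.25.185.32/28 -> H0 at depth 28
  lookup 197.25.0.22: bits 1100010100011001 walk d0:-→d1:-→d2:-→d3:-→d4:-→d5:-→d6:-→d7:-→d8:-→d9:-→d10:-→d11:-→d12:-→d13:-→d14:-→d15:-→d16:H0 -> H0
  add 87.140.240.0/20 -> H1 at depth 20
  lookup 87.140.240.1: bits 01010111100011001111 walk d0:-→d1:-→d2:-→d3:-→d4:-→d5:-→d6:-→d7:-→d8:-→d9:-→d10:-→d11:-→d12:H2→d13:-→d14:-→d15:-→d16:-→d17:-→d18:-→d19:-→d20:H1 -> H1
  add 87.0.0.0/8 -> H2 at depth 8
  del 87.140.240.0/20 (clear depth 20)
  lookup 197.25.0.5: bits 1100010100011001 walk d0:-→d1:-→d2:-→d3:-→d4:-→d5:-→d6:-→d7:-→d8:-→d9:-→d10:-→d11:-→d12:-→d13:-→d14:-→d15:-→d16:H0 -> H0
  lookup 197.25.184.20: bits 11000101000110011011100 walk d0:-→d1:-→d2:-→d3:-→d4:-→d5:-→d6:-→d7:-→d8:-→d9:-→d10:-→d11:-→d12:-→d13:-→d14:-→d15:-→d16:H0→d17:-→d18:-→d19:-→d20:-→d21:H1→d22:-→d23:- -> H1
  add 0.0.0.0/0 -> H3 at depth 0

== LOOKUPS ==
["H2","H2","H2","H2","H1","H2","H2","H0","H0","H0","H1","H0","H1"]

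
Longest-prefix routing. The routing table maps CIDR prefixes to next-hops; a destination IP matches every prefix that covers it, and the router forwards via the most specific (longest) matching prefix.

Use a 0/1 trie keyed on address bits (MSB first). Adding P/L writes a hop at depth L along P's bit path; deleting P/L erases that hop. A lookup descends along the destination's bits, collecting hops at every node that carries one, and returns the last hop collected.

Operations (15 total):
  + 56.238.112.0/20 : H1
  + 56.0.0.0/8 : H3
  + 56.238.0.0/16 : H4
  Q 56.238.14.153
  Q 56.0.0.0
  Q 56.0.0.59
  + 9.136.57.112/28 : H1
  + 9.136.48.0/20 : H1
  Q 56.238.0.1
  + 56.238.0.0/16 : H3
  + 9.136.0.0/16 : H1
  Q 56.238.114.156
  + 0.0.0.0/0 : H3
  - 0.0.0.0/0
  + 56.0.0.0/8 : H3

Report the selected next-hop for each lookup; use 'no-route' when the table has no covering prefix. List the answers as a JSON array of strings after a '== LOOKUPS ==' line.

Process each operation:
  + 56.238.112.0/20 (H1) depth=20
  + 56.0.0.0/8 (H3) depth=8
  + 56.238.0.0/16 (H4) depth=16
  ? 56.238.14.153  path d0:-→d1:-→d2:-→d3:-→d4:-→d5:-→d6:-→d7:-→d8:H3→d9:-→d10:-→d11:-→d12:-→d13:-→d14:-→d15:-→d16:H4→d17:-  best=H4
  ? 56.0.0.0  path d0:-→d1:-→d2:-→d3:-→d4:-→d5:-→d6:-→d7:-→d8:H3  best=H3
  ? 56.0.0.59  path d0:-→d1:-→d2:-→d3:-→d4:-→d5:-→d6:-→d7:-→d8:H3  best=H3
  + 9.136.57.112/28 (H1) depth=28
  + 9.136.48.0/20 (H1) depth=20
  ? 56.238.0.1  path d0:-→d1:-→d2:-→d3:-→d4:-→d5:-→d6:-→d7:-→d8:H3→d9:-→d10:-→d11:-→d12:-→d13:-→d14:-→d15:-→d16:H4→d17:-  best=H4
  + 56.238.0.0/16 (H3) depth=16
  + 9.136.0.0/16 (H1) depth=16
  ? 56.238.114.156  path d0:-→d1:-→d2:-→d3:-→d4:-→d5:-→d6:-→d7:-→d8:H3→d9:-→d10:-→d11:-→d12:-→d13:-→d14:-→d15:-→d16:H3→d17:-→d18:-→d19:-→d20:H1  best=H1
  + 0.0.0.0/0 (H3) depth=0
  del 0.0.0.0/0 (clear depth 0)
  + 56.0.0.0/8 (H3) depth=8

== LOOKUPS ==
["H4","H3","H3","H4","H1"]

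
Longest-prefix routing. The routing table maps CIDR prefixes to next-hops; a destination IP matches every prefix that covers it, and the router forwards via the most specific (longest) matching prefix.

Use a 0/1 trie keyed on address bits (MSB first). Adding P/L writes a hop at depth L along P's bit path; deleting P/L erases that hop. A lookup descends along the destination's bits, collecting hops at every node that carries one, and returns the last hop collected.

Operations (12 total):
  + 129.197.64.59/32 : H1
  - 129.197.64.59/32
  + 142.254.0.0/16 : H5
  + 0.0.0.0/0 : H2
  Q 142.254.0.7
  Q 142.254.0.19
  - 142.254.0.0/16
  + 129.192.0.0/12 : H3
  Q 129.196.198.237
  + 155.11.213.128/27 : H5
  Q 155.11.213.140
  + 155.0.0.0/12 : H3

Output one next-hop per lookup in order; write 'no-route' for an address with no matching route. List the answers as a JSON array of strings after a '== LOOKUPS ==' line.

Trace:
  add 129.197.64.59/32 -> H1 at depth 32
  - 129.197.64.59/32 clear@32
  add 142.254.0.0/16 -> H5 at depth 16
  add 0.0.0.0/0 -> H2 at depth 0
  lookup 142.254.0.7: bits 1000111011111110 walk d0:H2→d1:-→d2:-→d3:-→d4:-→d5:-→d6:-→d7:-→d8:-→d9:-→d10:-→d11:-→d12:-→d13:-→d14:-→d15:-→d16:H5 -> H5
  lookup 142.254.0.19: bits 1000111011111110 walk d0:H2→d1:-→d2:-→d3:-→d4:-→d5:-→d6:-→d7:-→d8:-→d9:-→d10:-→d11:-→d12:-→d13:-→d14:-→d15:-→d16:H5 -> H5
  - 142.254.0.0/16 clear@16
  add 129.192.0.0/12 -> H3 at depth 12
  lookup 129.196.198.237: bits 100000011100010 walk d0:H2→d1:-→d2:-→d3:-→d4:-→d5:-→d6:-→d7:-→d8:-→d9:-→d10:-→d11:-→d12:H3→d13:-→d14:-→d15:- -> H3
  add 155.11.213.128/27 -> H5 at depth 27
  lookup 155.11.213.140: bits 100110110000101111010101100 walk d0:H2→d1:-→d2:-→d3:-→d4:-→d5:-→d6:-→d7:-→d8:-→d9:-→d10:-→d11:-→d12:-→d13:-→d14:-→d15:-→d16:-→d17:-→d18:-→d19:-→d20:-→d21:-→d22:-→d23:-→d24:-→d25:-→d26:-→d27:H5 -> H5
  add 155.0.0.0/12 -> H3 at depth 12

== LOOKUPS ==
["H5","H5","H3","H5"]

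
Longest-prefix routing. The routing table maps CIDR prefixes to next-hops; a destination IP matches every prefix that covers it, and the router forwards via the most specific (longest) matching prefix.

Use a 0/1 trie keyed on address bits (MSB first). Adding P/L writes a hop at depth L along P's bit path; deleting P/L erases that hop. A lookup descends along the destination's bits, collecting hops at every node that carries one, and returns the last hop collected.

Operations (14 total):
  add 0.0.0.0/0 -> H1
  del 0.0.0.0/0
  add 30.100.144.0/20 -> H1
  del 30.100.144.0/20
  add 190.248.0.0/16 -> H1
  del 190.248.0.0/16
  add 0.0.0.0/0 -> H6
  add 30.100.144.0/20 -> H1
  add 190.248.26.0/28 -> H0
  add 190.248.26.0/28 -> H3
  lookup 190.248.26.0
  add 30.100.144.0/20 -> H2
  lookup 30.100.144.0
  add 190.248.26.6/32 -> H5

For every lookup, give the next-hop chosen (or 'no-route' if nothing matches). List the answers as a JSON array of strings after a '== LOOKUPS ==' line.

Trace:
  + 0.0.0.0/0 (H1) depth=0
  - 0.0.0.0/0 clear@0
  + 30.100.144.0/20 (H1) depth=20
  - 30.100.144.0/20 clear@20
  + 190.248.0.0/16 (H1) depth=16
  - 190.248.0.0/16 clear@16
  + 0.0.0.0/0 (H6) depth=0
  + 30.100.144.0/20 (H1) depth=20
  + 190.248.26.0/28 (H0) depth=28
  + 190.248.26.0/28 (H3) depth=28
  ? 190.248.26.0  path d0:H6→d1:-→d2:-→d3:-→d4:-→d5:-→d6:-→d7:-→d8:-→d9:-→d10:-→d11:-→d12:-→d13:-→d14:-→d15:-→d16:-→d17:-→d18:-→d19:-→d20:-→d21:-→d22:-→d23:-→d24:-→d25:-→d26:-→d27:-→d28:H3  best=H3
  + 30.100.144.0/20 (H2) depth=20
  ? 30.100.144.0  path d0:H6→d1:-→d2:-→d3:-→d4:-→d5:-→d6:-→d7:-→d8:-→d9:-→d10:-→d11:-→d12:-→d13:-→d14:-→d15:-→d16:-→d17:-→d18:-→d19:-→d20:H2  best=H2
  + 190.248.26.6/32 (H5) depth=32

== LOOKUPS ==
["H3","H2"]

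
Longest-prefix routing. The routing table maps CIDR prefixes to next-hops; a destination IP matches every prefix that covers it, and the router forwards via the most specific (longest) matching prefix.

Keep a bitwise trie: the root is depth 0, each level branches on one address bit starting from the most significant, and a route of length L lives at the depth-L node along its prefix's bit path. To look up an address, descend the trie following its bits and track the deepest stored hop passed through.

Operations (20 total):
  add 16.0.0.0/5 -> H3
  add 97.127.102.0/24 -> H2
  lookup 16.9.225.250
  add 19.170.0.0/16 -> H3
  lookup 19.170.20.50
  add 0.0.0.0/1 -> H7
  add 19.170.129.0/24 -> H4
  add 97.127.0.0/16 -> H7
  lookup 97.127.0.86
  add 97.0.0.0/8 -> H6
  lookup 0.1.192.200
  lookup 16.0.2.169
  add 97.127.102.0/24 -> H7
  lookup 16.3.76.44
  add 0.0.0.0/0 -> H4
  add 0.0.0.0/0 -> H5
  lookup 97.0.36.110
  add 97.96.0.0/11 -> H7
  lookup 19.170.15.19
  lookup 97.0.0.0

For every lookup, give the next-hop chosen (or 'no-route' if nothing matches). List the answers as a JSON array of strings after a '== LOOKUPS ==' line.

Process each operation:
  + 16.0.0.0/5 (H3) depth=5
  + 97.127.102.0/24 (H2) depth=24
  Q 16.9.225.250: descend 00010 ; hops seen [H3] ; pick H3
  + 19.170.0.0/16 (H3) depth=16
  Q 19.170.20.50: descend 0001001110101010 ; hops seen [H3,H3] ; pick H3
  + 0.0.0.0/1 (H7) depth=1
  + 19.170.129.0/24 (H4) depth=24
  + 97.127.0.0/16 (H7) depth=16
  Q 97.127.0.86: descend 01100001011111110 ; hops seen [H7,H7] ; pick H7
  + 97.0.0.0/8 (H6) depth=8
  Q 0.1.192.200: descend 000 ; hops seen [H7] ; pick H7
  Q 16.0.2.169: descend 000100 ; hops seen [H7,H3] ; pick H3
  + 97.127.102.0/24 (H7) depth=24
  Q 16.3.76.44: descend 000100 ; hops seen [H7,H3] ; pick H3
  + 0.0.0.0/0 (H4) depth=0
  + 0.0.0.0/0 (H5) depth=0
  Q 97.0.36.110: descend 011000010 ; hops seen [H5,H7,H6] ; pick H6
  + 97.96.0.0/11 (H7) depth=11
  Q 19.170.15.19: descend 0001001110101010 ; hops seen [H5,H7,H3,H3] ; pick H3
  Q 97.0.0.0: descend 011000010 ; hops seen [H5,H7,H6] ; pick H6

== LOOKUPS ==
["H3","H3","H7","H7","H3","H3","H6","H3","H6"]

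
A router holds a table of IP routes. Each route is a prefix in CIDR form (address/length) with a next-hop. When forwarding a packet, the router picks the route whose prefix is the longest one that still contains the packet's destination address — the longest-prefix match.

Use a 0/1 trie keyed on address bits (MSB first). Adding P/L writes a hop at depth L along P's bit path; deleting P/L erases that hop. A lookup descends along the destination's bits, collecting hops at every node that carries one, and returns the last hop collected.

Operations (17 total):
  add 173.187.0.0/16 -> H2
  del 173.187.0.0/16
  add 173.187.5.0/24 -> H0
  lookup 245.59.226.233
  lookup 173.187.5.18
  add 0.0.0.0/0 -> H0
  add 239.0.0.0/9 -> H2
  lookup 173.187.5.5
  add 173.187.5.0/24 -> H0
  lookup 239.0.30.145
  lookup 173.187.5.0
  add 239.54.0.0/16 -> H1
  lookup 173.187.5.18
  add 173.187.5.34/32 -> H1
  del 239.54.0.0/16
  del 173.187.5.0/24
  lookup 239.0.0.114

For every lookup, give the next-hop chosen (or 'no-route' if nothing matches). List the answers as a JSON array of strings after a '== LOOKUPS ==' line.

Apply in order:
  + 173.187.0.0/16 (H2) depth=16
  - 173.187.0.0/16 clear@16
  + 173.187.5.0/24 (H0) depth=24
  Q 245.59.226.233: descend 1 ; hops seen [∅] ; pick no-route
  Q 173.187.5.18: descend 101011011011101100000101 ; hops seen [H0] ; pick H0
  + 0.0.0.0/0 (H0) depth=0
  + 239.0.0.0/9 (H2) depth=9
  Q 173.187.5.5: descend 101011011011101100000101 ; hops seen [H0,H0] ; pick H0
  + 173.187.5.0/24 (H0) depth=24
  Q 239.0.30.145: descend 111011110 ; hops seen [H0,H2] ; pick H2
  Q 173.187.5.0: descend 101011011011101100000101 ; hops seen [H0,H0] ; pick H0
  + 239.54.0.0/16 (H1) depth=16
  Q 173.187.5.18: descend 101011011011101100000101 ; hops seen [H0,H0] ; pick H0
  + 173.187.5.34/32 (H1) depth=32
  - 239.54.0.0/16 clear@16
  - 173.187.5.0/24 clear@24
  Q 239.0.0.114: descend 1110111100 ; hops seen [H0,H2] ; pick H2

== LOOKUPS ==
["no-route","H0","H0","H2","H0","H0","H2"]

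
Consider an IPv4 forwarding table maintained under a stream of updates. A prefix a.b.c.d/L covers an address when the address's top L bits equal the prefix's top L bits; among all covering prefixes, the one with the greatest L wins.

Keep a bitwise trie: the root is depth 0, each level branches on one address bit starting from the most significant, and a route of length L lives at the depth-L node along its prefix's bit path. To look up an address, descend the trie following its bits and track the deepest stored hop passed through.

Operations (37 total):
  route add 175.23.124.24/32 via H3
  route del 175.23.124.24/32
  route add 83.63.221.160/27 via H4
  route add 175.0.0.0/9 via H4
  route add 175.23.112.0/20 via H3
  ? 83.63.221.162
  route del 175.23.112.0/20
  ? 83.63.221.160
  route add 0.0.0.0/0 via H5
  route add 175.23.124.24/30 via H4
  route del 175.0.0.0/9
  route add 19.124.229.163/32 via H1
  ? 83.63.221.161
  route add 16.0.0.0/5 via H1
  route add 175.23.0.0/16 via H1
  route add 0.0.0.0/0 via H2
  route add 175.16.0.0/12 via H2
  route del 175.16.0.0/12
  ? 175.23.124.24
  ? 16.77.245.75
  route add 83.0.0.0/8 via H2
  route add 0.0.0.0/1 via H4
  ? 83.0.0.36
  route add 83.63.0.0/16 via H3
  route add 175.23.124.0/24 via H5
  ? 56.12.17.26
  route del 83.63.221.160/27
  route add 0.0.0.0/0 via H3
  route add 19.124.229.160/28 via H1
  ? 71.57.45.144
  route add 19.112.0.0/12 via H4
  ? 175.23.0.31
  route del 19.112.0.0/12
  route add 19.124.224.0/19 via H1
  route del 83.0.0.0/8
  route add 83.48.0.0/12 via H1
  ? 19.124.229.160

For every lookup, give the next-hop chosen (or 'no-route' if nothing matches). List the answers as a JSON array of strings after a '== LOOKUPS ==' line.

Process each operation:
  + 175.23.124.24/32 (H3) depth=32
  del 175.23.124.24/32 (clear depth 32)
  + 83.63.221.160/27 (H4) depth=27
  + 175.0.0.0/9 (H4) depth=9
  + 175.23.112.0/20 (H3) depth=20
  Q 83.63.221.162: descend 010100110011111111011101101 ; hops seen [H4] ; pick H4
  del 175.23.112.0/20 (clear depth 20)
  Q 83.63.221.160: descend 010100110011111111011101101 ; hops seen [H4] ; pick H4
  + 0.0.0.0/0 (H5) depth=0
  + 175.23.124.24/30 (H4) depth=30
  del 175.0.0.0/9 (clear depth 9)
  + 19.124.229.163/32 (H1) depth=32
  Q 83.63.221.161: descend 010100110011111111011101101 ; hops seen [H5,H4] ; pick H4
  + 16.0.0.0/5 (H1) depth=5
  + 175.23.0.0/16 (H1) depth=16
  + 0.0.0.0/0 (H2) depth=0
  + 175.16.0.0/12 (H2) depth=12
  del 175.16.0.0/12 (clear depth 12)
  Q 175.23.124.24: descend 10101111000101110111110000011000 ; hops seen [H2,H1,H4] ; pick H4
  Q 16.77.245.75: descend 000100 ; hops seen [H2,H1] ; pick H1
  + 83.0.0.0/8 (H2) depth=8
  + 0.0.0.0/1 (H4) depth=1
  Q 83.0.0.36: descend 0101001100 ; hops seen [H2,H4,H2] ; pick H2
  + 83.63.0.0/16 (H3) depth=16
  + 175.23.124.0/24 (H5) depth=24
  Q 56.12.17.26: descend 00 ; hops seen [H2,H4] ; pick H4
  del 83.63.221.160/27 (clear depth 27)
  + 0.0.0.0/0 (H3) depth=0
  + 19.124.229.160/28 (H1) depth=28
  Q 71.57.45.144: descend 010 ; hops seen [H3,H4] ; pick H4
  + 19.112.0.0/12 (H4) depth=12
  Q 175.23.0.31: descend 10101111000101110 ; hops seen [H3,H1] ; pick H1
  del 19.112.0.0/12 (clear depth 12)
  + 19.124.224.0/19 (H1) depth=19
  del 83.0.0.0/8 (clear depth 8)
  + 83.48.0.0/12 (H1) depth=12
  Q 19.124.229.160: descend 000100110111110011100101101000 ; hops seen [H3,H4,H1,H1,H1] ; pick H1

== LOOKUPS ==
["H4","H4","H4","H4","H1","H2","H4","H4","H1","H1"]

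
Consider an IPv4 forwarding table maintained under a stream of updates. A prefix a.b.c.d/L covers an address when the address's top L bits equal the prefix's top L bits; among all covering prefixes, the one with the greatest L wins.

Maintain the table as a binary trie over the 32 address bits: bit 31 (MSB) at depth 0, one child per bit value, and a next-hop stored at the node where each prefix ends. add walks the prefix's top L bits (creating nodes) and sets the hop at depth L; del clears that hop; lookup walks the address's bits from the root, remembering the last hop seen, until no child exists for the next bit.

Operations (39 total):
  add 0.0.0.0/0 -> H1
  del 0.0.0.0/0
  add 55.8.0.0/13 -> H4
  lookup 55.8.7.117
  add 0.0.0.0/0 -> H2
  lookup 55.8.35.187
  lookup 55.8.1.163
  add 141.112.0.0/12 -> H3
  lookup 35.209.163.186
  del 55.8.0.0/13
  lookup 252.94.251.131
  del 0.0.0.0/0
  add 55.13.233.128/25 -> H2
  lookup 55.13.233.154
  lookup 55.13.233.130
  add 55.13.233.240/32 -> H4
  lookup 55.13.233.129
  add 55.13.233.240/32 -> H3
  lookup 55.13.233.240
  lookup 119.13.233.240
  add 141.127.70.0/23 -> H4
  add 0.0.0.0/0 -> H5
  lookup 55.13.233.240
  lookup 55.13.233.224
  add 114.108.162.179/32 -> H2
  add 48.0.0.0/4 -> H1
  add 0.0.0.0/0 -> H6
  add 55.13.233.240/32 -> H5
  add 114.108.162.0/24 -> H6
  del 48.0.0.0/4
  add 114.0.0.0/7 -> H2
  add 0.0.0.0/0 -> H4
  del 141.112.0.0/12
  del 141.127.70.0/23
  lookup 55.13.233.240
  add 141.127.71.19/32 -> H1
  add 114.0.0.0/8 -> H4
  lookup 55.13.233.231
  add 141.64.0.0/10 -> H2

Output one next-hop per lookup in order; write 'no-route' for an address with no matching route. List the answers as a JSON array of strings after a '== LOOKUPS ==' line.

Apply in order:
  + 0.0.0.0/0 (H1) depth=0
  - 0.0.0.0/0 clear@0
  + 55.8.0.0/13 (H4) depth=13
  ? 55.8.7.117  path d0:-→d1:-→d2:-→d3:-→d4:-→d5:-→d6:-→d7:-→d8:-→d9:-→d10:-→d11:-→d12:-→d13:H4  best=H4
  + 0.0.0.0/0 (H2) depth=0
  ? 55.8.35.187  path d0:H2→d1:-→d2:-→d3:-→d4:-→d5:-→d6:-→d7:-→d8:-→d9:-→d10:-→d11:-→d12:-→d13:H4  best=H4
  ? 55.8.1.163  path d0:H2→d1:-→d2:-→d3:-→d4:-→d5:-→d6:-→d7:-→d8:-→d9:-→d10:-→d11:-→d12:-→d13:H4  best=H4
  + 141.112.0.0/12 (H3) depth=12
  ? 35.209.163.186  path d0:H2→d1:-→d2:-→d3:-  best=H2
  - 55.8.0.0/13 clear@13
  ? 252.94.251.131  path d0:H2→d1:-  best=H2
  - 0.0.0.0/0 clear@0
  + 55.13.233.128/25 (H2) depth=25
  ? 55.13.233.154  path d0:-→d1:-→d2:-→d3:-→d4:-→d5:-→d6:-→d7:-→d8:-→d9:-→d10:-→d11:-→d12:-→d13:-→d14:-→d15:-→d16:-→d17:-→d18:-→d19:-→d20:-→d21:-→d22:-→d23:-→d24:-→d25:H2  best=H2
  ? 55.13.233.130  path d0:-→d1:-→d2:-→d3:-→d4:-→d5:-→d6:-→d7:-→d8:-→d9:-→d10:-→d11:-→d12:-→d13:-→d14:-→d15:-→d16:-→d17:-→d18:-→d19:-→d20:-→d21:-→d22:-→d23:-→d24:-→d25:H2  best=H2
  + 55.13.233.240/32 (H4) depth=32
  ? 55.13.233.129  path d0:-→d1:-→d2:-→d3:-→d4:-→d5:-→d6:-→d7:-→d8:-→d9:-→d10:-→d11:-→d12:-→d13:-→d14:-→d15:-→d16:-→d17:-→d18:-→d19:-→d20:-→d21:-→d22:-→d23:-→d24:-→d25:H2  best=H2
  + 55.13.233.240/32 (H3) depth=32
  ? 55.13.233.240  path d0:-→d1:-→d2:-→d3:-→d4:-→d5:-→d6:-→d7:-→d8:-→d9:-→d10:-→d11:-→d12:-→d13:-→d14:-→d15:-→d16:-→d17:-→d18:-→d19:-→d20:-→d21:-→d22:-→d23:-→d24:-→d25:H2→d26:-→d27:-→d28:-→d29:-→d30:-→d31:-→d32:H3  best=H3
  ? 119.13.233.240  path d0:-→d1:-  best=no-route
  + 141.127.70.0/23 (H4) depth=23
  + 0.0.0.0/0 (H5) depth=0
  ? 55.13.233.240  path d0:H5→d1:-→d2:-→d3:-→d4:-→d5:-→d6:-→d7:-→d8:-→d9:-→d10:-→d11:-→d12:-→d13:-→d14:-→d15:-→d16:-→d17:-→d18:-→d19:-→d20:-→d21:-→d22:-→d23:-→d24:-→d25:H2→d26:-→d27:-→d28:-→d29:-→d30:-→d31:-→d32:H3  best=H3
  ? 55.13.233.224  path d0:H5→d1:-→d2:-→d3:-→d4:-→d5:-→d6:-→d7:-→d8:-→d9:-→d10:-→d11:-→d12:-→d13:-→d14:-→d15:-→d16:-→d17:-→d18:-→d19:-→d20:-→d21:-→d22:-→d23:-→d24:-→d25:H2→d26:-→d27:-  best=H2
  + 114.108.162.179/32 (H2) depth=32
  + 48.0.0.0/4 (H1) depth=4
  + 0.0.0.0/0 (H6) depth=0
  + 55.13.233.240/32 (H5) depth=32
  + 114.108.162.0/24 (H6) depth=24
  - 48.0.0.0/4 clear@4
  + 114.0.0.0/7 (H2) depth=7
  + 0.0.0.0/0 (H4) depth=0
  - 141.112.0.0/12 clear@12
  - 141.127.70.0/23 clear@23
  ? 55.13.233.240  path d0:H4→d1:-→d2:-→d3:-→d4:-→d5:-→d6:-→d7:-→d8:-→d9:-→d10:-→d11:-→d12:-→d13:-→d14:-→d15:-→d16:-→d17:-→d18:-→d19:-→d20:-→d21:-→d22:-→d23:-→d24:-→d25:H2→d26:-→d27:-→d28:-→d29:-→d30:-→d31:-→d32:H5  best=H5
  + 141.127.71.19/32 (H1) depth=32
  + 114.0.0.0/8 (H4) depth=8
  ? 55.13.233.231  path d0:H4→d1:-→d2:-→d3:-→d4:-→d5:-→d6:-→d7:-→d8:-→d9:-→d10:-→d11:-→d12:-→d13:-→d14:-→d15:-→d16:-→d17:-→d18:-→d19:-→d20:-→d21:-→d22:-→d23:-→d24:-→d25:H2→d26:-→d27:-  best=H2
  + 141.64.0.0/10 (H2) depth=10

== LOOKUPS ==
["H4","H4","H4","H2","H2","H2","H2","H2","H3","no-route","H3","H2","H5","H2"]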